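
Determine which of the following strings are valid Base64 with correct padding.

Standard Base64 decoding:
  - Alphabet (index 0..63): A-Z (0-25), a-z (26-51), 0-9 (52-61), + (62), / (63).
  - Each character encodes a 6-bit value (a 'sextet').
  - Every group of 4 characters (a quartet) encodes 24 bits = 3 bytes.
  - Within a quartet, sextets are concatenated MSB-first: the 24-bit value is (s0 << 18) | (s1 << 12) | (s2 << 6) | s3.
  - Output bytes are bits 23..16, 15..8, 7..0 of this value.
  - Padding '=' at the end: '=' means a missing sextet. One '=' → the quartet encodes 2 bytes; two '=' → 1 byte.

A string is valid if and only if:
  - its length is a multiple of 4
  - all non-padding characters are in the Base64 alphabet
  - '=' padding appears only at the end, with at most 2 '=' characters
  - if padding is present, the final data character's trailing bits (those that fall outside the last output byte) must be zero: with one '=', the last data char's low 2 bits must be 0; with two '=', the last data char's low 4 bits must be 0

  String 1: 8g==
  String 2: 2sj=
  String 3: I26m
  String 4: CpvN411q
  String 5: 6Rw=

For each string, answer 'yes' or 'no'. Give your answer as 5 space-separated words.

Answer: yes no yes yes yes

Derivation:
String 1: '8g==' → valid
String 2: '2sj=' → invalid (bad trailing bits)
String 3: 'I26m' → valid
String 4: 'CpvN411q' → valid
String 5: '6Rw=' → valid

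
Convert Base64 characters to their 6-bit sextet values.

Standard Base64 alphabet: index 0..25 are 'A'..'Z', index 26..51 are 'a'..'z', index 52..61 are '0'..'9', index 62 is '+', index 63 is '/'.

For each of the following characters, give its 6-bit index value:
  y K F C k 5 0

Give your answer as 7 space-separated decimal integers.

'y': a..z range, 26 + ord('y') − ord('a') = 50
'K': A..Z range, ord('K') − ord('A') = 10
'F': A..Z range, ord('F') − ord('A') = 5
'C': A..Z range, ord('C') − ord('A') = 2
'k': a..z range, 26 + ord('k') − ord('a') = 36
'5': 0..9 range, 52 + ord('5') − ord('0') = 57
'0': 0..9 range, 52 + ord('0') − ord('0') = 52

Answer: 50 10 5 2 36 57 52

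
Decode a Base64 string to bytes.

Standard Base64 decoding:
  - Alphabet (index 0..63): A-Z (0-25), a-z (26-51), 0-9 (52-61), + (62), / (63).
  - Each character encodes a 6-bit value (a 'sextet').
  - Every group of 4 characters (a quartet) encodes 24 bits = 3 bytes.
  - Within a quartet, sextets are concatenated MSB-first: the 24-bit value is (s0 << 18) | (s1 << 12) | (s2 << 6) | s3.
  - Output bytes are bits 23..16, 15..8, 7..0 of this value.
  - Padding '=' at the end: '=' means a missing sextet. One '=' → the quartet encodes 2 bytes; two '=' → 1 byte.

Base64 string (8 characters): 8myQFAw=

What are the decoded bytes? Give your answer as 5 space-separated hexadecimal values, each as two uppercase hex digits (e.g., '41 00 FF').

Answer: F2 6C 90 14 0C

Derivation:
After char 0 ('8'=60): chars_in_quartet=1 acc=0x3C bytes_emitted=0
After char 1 ('m'=38): chars_in_quartet=2 acc=0xF26 bytes_emitted=0
After char 2 ('y'=50): chars_in_quartet=3 acc=0x3C9B2 bytes_emitted=0
After char 3 ('Q'=16): chars_in_quartet=4 acc=0xF26C90 -> emit F2 6C 90, reset; bytes_emitted=3
After char 4 ('F'=5): chars_in_quartet=1 acc=0x5 bytes_emitted=3
After char 5 ('A'=0): chars_in_quartet=2 acc=0x140 bytes_emitted=3
After char 6 ('w'=48): chars_in_quartet=3 acc=0x5030 bytes_emitted=3
Padding '=': partial quartet acc=0x5030 -> emit 14 0C; bytes_emitted=5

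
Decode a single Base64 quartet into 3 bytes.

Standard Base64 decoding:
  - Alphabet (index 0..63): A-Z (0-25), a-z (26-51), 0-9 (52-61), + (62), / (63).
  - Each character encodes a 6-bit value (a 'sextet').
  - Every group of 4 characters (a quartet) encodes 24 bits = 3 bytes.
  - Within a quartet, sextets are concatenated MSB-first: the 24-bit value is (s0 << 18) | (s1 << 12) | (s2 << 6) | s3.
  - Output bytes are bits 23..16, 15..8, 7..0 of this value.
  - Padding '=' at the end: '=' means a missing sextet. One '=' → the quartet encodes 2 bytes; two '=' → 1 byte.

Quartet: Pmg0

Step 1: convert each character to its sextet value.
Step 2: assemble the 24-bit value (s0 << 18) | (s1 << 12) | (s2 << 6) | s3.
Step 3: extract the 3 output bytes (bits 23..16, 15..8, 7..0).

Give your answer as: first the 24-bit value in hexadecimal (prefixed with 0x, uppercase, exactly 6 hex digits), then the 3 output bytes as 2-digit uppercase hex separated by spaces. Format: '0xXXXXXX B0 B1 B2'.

Answer: 0x3E6834 3E 68 34

Derivation:
Sextets: P=15, m=38, g=32, 0=52
24-bit: (15<<18) | (38<<12) | (32<<6) | 52
      = 0x3C0000 | 0x026000 | 0x000800 | 0x000034
      = 0x3E6834
Bytes: (v>>16)&0xFF=3E, (v>>8)&0xFF=68, v&0xFF=34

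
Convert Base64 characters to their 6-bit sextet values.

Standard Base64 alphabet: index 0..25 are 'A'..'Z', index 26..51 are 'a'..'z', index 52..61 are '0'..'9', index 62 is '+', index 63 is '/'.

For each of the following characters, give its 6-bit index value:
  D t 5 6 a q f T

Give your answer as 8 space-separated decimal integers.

Answer: 3 45 57 58 26 42 31 19

Derivation:
'D': A..Z range, ord('D') − ord('A') = 3
't': a..z range, 26 + ord('t') − ord('a') = 45
'5': 0..9 range, 52 + ord('5') − ord('0') = 57
'6': 0..9 range, 52 + ord('6') − ord('0') = 58
'a': a..z range, 26 + ord('a') − ord('a') = 26
'q': a..z range, 26 + ord('q') − ord('a') = 42
'f': a..z range, 26 + ord('f') − ord('a') = 31
'T': A..Z range, ord('T') − ord('A') = 19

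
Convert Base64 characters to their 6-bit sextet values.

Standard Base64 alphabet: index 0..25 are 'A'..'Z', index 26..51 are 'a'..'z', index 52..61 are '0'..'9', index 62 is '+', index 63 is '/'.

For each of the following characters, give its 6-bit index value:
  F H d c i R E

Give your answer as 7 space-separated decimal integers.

'F': A..Z range, ord('F') − ord('A') = 5
'H': A..Z range, ord('H') − ord('A') = 7
'd': a..z range, 26 + ord('d') − ord('a') = 29
'c': a..z range, 26 + ord('c') − ord('a') = 28
'i': a..z range, 26 + ord('i') − ord('a') = 34
'R': A..Z range, ord('R') − ord('A') = 17
'E': A..Z range, ord('E') − ord('A') = 4

Answer: 5 7 29 28 34 17 4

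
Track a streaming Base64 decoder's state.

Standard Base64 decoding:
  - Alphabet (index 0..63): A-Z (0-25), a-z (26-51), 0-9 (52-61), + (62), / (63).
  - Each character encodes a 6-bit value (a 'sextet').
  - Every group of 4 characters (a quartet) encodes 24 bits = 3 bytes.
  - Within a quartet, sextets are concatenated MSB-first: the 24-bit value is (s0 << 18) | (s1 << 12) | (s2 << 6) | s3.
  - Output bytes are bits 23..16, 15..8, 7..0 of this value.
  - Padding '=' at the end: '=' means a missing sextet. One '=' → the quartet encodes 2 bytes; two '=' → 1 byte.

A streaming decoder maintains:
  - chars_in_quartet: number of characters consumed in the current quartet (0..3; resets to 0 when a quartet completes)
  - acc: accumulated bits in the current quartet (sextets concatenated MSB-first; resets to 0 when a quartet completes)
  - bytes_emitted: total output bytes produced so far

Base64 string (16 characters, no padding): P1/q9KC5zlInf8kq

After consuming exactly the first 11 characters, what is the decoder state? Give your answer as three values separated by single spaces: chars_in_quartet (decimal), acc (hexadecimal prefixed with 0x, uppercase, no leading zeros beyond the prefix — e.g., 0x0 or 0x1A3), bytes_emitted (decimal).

Answer: 3 0x33948 6

Derivation:
After char 0 ('P'=15): chars_in_quartet=1 acc=0xF bytes_emitted=0
After char 1 ('1'=53): chars_in_quartet=2 acc=0x3F5 bytes_emitted=0
After char 2 ('/'=63): chars_in_quartet=3 acc=0xFD7F bytes_emitted=0
After char 3 ('q'=42): chars_in_quartet=4 acc=0x3F5FEA -> emit 3F 5F EA, reset; bytes_emitted=3
After char 4 ('9'=61): chars_in_quartet=1 acc=0x3D bytes_emitted=3
After char 5 ('K'=10): chars_in_quartet=2 acc=0xF4A bytes_emitted=3
After char 6 ('C'=2): chars_in_quartet=3 acc=0x3D282 bytes_emitted=3
After char 7 ('5'=57): chars_in_quartet=4 acc=0xF4A0B9 -> emit F4 A0 B9, reset; bytes_emitted=6
After char 8 ('z'=51): chars_in_quartet=1 acc=0x33 bytes_emitted=6
After char 9 ('l'=37): chars_in_quartet=2 acc=0xCE5 bytes_emitted=6
After char 10 ('I'=8): chars_in_quartet=3 acc=0x33948 bytes_emitted=6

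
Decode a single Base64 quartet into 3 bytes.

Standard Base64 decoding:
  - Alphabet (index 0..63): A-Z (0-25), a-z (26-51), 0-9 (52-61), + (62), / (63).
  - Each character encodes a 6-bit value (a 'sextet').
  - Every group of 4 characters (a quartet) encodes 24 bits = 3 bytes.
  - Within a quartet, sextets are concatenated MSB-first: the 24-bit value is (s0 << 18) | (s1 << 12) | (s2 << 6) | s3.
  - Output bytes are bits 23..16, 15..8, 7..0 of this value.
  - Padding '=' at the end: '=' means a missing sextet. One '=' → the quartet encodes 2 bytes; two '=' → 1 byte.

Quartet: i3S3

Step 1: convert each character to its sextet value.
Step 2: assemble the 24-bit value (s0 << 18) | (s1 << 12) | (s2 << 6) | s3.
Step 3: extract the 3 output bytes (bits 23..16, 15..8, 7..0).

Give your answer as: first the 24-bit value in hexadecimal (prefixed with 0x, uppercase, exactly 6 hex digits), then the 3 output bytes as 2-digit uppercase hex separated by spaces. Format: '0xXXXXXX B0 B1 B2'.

Answer: 0x8B74B7 8B 74 B7

Derivation:
Sextets: i=34, 3=55, S=18, 3=55
24-bit: (34<<18) | (55<<12) | (18<<6) | 55
      = 0x880000 | 0x037000 | 0x000480 | 0x000037
      = 0x8B74B7
Bytes: (v>>16)&0xFF=8B, (v>>8)&0xFF=74, v&0xFF=B7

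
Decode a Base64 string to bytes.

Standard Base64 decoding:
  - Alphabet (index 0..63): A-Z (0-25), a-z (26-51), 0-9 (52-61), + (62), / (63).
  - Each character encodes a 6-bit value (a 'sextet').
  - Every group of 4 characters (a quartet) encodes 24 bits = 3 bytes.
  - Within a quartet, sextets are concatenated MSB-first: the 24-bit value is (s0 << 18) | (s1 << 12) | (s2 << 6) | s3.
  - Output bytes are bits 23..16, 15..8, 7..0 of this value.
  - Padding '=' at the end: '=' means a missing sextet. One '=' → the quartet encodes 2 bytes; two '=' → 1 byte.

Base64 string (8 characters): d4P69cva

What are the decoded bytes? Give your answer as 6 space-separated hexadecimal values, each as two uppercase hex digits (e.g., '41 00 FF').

After char 0 ('d'=29): chars_in_quartet=1 acc=0x1D bytes_emitted=0
After char 1 ('4'=56): chars_in_quartet=2 acc=0x778 bytes_emitted=0
After char 2 ('P'=15): chars_in_quartet=3 acc=0x1DE0F bytes_emitted=0
After char 3 ('6'=58): chars_in_quartet=4 acc=0x7783FA -> emit 77 83 FA, reset; bytes_emitted=3
After char 4 ('9'=61): chars_in_quartet=1 acc=0x3D bytes_emitted=3
After char 5 ('c'=28): chars_in_quartet=2 acc=0xF5C bytes_emitted=3
After char 6 ('v'=47): chars_in_quartet=3 acc=0x3D72F bytes_emitted=3
After char 7 ('a'=26): chars_in_quartet=4 acc=0xF5CBDA -> emit F5 CB DA, reset; bytes_emitted=6

Answer: 77 83 FA F5 CB DA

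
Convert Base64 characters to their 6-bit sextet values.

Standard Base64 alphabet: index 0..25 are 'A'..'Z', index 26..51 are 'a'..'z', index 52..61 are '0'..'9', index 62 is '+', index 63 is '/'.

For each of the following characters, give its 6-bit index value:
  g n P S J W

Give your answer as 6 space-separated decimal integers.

'g': a..z range, 26 + ord('g') − ord('a') = 32
'n': a..z range, 26 + ord('n') − ord('a') = 39
'P': A..Z range, ord('P') − ord('A') = 15
'S': A..Z range, ord('S') − ord('A') = 18
'J': A..Z range, ord('J') − ord('A') = 9
'W': A..Z range, ord('W') − ord('A') = 22

Answer: 32 39 15 18 9 22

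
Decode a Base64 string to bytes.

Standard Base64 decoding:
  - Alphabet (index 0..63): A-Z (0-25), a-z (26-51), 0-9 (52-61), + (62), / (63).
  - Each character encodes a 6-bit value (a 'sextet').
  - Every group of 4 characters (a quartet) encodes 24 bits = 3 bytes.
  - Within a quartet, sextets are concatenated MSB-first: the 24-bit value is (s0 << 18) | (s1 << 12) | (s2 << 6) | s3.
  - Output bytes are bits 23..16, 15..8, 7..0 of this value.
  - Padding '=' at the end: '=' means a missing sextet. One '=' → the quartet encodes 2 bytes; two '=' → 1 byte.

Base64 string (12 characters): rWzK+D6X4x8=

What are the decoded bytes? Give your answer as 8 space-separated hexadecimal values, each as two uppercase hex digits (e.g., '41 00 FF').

Answer: AD 6C CA F8 3E 97 E3 1F

Derivation:
After char 0 ('r'=43): chars_in_quartet=1 acc=0x2B bytes_emitted=0
After char 1 ('W'=22): chars_in_quartet=2 acc=0xAD6 bytes_emitted=0
After char 2 ('z'=51): chars_in_quartet=3 acc=0x2B5B3 bytes_emitted=0
After char 3 ('K'=10): chars_in_quartet=4 acc=0xAD6CCA -> emit AD 6C CA, reset; bytes_emitted=3
After char 4 ('+'=62): chars_in_quartet=1 acc=0x3E bytes_emitted=3
After char 5 ('D'=3): chars_in_quartet=2 acc=0xF83 bytes_emitted=3
After char 6 ('6'=58): chars_in_quartet=3 acc=0x3E0FA bytes_emitted=3
After char 7 ('X'=23): chars_in_quartet=4 acc=0xF83E97 -> emit F8 3E 97, reset; bytes_emitted=6
After char 8 ('4'=56): chars_in_quartet=1 acc=0x38 bytes_emitted=6
After char 9 ('x'=49): chars_in_quartet=2 acc=0xE31 bytes_emitted=6
After char 10 ('8'=60): chars_in_quartet=3 acc=0x38C7C bytes_emitted=6
Padding '=': partial quartet acc=0x38C7C -> emit E3 1F; bytes_emitted=8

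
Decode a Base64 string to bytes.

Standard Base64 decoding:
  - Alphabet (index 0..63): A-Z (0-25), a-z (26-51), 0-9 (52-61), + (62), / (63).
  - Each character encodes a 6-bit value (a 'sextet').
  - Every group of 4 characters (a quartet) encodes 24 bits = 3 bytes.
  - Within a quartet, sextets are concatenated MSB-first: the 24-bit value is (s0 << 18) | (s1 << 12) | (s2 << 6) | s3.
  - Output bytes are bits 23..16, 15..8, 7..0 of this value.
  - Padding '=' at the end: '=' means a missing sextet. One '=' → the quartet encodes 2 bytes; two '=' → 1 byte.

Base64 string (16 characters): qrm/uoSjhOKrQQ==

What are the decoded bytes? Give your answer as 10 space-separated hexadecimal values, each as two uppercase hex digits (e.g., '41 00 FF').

Answer: AA B9 BF BA 84 A3 84 E2 AB 41

Derivation:
After char 0 ('q'=42): chars_in_quartet=1 acc=0x2A bytes_emitted=0
After char 1 ('r'=43): chars_in_quartet=2 acc=0xAAB bytes_emitted=0
After char 2 ('m'=38): chars_in_quartet=3 acc=0x2AAE6 bytes_emitted=0
After char 3 ('/'=63): chars_in_quartet=4 acc=0xAAB9BF -> emit AA B9 BF, reset; bytes_emitted=3
After char 4 ('u'=46): chars_in_quartet=1 acc=0x2E bytes_emitted=3
After char 5 ('o'=40): chars_in_quartet=2 acc=0xBA8 bytes_emitted=3
After char 6 ('S'=18): chars_in_quartet=3 acc=0x2EA12 bytes_emitted=3
After char 7 ('j'=35): chars_in_quartet=4 acc=0xBA84A3 -> emit BA 84 A3, reset; bytes_emitted=6
After char 8 ('h'=33): chars_in_quartet=1 acc=0x21 bytes_emitted=6
After char 9 ('O'=14): chars_in_quartet=2 acc=0x84E bytes_emitted=6
After char 10 ('K'=10): chars_in_quartet=3 acc=0x2138A bytes_emitted=6
After char 11 ('r'=43): chars_in_quartet=4 acc=0x84E2AB -> emit 84 E2 AB, reset; bytes_emitted=9
After char 12 ('Q'=16): chars_in_quartet=1 acc=0x10 bytes_emitted=9
After char 13 ('Q'=16): chars_in_quartet=2 acc=0x410 bytes_emitted=9
Padding '==': partial quartet acc=0x410 -> emit 41; bytes_emitted=10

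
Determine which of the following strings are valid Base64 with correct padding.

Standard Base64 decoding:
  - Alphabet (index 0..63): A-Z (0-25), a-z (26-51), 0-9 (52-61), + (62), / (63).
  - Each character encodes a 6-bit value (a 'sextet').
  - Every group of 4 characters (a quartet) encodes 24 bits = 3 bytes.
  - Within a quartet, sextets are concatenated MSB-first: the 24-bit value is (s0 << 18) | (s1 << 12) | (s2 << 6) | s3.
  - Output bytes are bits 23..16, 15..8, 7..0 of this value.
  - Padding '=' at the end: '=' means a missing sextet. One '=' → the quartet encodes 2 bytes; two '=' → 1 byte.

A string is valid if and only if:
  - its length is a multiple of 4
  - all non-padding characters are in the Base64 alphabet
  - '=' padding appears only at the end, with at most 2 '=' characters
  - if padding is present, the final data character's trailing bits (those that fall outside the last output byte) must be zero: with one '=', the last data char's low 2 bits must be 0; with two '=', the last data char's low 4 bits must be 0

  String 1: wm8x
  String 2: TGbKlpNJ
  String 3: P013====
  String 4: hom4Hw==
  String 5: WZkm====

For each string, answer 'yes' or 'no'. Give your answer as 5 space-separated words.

Answer: yes yes no yes no

Derivation:
String 1: 'wm8x' → valid
String 2: 'TGbKlpNJ' → valid
String 3: 'P013====' → invalid (4 pad chars (max 2))
String 4: 'hom4Hw==' → valid
String 5: 'WZkm====' → invalid (4 pad chars (max 2))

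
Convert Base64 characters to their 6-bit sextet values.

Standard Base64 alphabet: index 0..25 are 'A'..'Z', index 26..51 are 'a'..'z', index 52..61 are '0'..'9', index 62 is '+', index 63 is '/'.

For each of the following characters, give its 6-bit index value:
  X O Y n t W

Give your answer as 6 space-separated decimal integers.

'X': A..Z range, ord('X') − ord('A') = 23
'O': A..Z range, ord('O') − ord('A') = 14
'Y': A..Z range, ord('Y') − ord('A') = 24
'n': a..z range, 26 + ord('n') − ord('a') = 39
't': a..z range, 26 + ord('t') − ord('a') = 45
'W': A..Z range, ord('W') − ord('A') = 22

Answer: 23 14 24 39 45 22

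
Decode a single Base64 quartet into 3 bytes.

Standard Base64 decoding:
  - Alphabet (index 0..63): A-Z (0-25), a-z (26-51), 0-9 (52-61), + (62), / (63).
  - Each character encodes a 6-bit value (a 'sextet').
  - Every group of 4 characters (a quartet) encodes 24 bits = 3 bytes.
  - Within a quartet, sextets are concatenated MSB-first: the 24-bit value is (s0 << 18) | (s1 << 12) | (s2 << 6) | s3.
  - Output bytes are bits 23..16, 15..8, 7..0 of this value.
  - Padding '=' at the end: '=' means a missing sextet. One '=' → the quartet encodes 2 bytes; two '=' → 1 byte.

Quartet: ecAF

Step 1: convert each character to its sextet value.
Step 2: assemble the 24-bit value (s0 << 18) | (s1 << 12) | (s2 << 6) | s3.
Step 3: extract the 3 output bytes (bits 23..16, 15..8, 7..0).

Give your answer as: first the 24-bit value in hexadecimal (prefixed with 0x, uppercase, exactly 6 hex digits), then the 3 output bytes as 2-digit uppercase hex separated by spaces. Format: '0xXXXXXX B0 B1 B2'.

Answer: 0x79C005 79 C0 05

Derivation:
Sextets: e=30, c=28, A=0, F=5
24-bit: (30<<18) | (28<<12) | (0<<6) | 5
      = 0x780000 | 0x01C000 | 0x000000 | 0x000005
      = 0x79C005
Bytes: (v>>16)&0xFF=79, (v>>8)&0xFF=C0, v&0xFF=05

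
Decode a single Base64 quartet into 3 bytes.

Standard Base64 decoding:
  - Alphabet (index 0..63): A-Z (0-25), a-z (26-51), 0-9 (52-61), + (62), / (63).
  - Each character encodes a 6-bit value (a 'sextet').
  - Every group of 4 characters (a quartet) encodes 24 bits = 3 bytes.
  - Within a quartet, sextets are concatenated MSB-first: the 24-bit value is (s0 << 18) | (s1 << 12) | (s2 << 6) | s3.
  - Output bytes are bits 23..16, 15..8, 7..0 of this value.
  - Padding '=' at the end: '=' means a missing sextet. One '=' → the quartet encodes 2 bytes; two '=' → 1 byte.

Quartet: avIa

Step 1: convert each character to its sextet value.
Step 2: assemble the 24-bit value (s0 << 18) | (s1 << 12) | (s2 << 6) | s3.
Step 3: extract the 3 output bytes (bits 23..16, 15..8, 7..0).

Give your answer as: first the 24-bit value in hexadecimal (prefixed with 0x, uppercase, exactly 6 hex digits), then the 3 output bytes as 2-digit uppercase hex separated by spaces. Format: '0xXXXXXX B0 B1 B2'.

Sextets: a=26, v=47, I=8, a=26
24-bit: (26<<18) | (47<<12) | (8<<6) | 26
      = 0x680000 | 0x02F000 | 0x000200 | 0x00001A
      = 0x6AF21A
Bytes: (v>>16)&0xFF=6A, (v>>8)&0xFF=F2, v&0xFF=1A

Answer: 0x6AF21A 6A F2 1A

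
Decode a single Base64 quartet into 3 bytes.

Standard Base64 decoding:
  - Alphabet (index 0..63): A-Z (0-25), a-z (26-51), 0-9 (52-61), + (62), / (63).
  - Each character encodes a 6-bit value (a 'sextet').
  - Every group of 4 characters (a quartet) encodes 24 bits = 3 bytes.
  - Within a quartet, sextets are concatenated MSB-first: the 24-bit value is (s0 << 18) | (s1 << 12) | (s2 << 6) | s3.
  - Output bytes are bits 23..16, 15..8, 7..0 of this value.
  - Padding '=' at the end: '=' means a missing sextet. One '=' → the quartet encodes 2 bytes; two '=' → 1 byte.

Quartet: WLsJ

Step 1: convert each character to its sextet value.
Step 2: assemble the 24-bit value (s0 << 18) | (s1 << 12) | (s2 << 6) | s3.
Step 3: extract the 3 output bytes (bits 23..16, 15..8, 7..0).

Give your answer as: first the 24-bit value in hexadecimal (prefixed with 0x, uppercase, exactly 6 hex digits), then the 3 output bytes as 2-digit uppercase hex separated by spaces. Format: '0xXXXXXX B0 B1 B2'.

Answer: 0x58BB09 58 BB 09

Derivation:
Sextets: W=22, L=11, s=44, J=9
24-bit: (22<<18) | (11<<12) | (44<<6) | 9
      = 0x580000 | 0x00B000 | 0x000B00 | 0x000009
      = 0x58BB09
Bytes: (v>>16)&0xFF=58, (v>>8)&0xFF=BB, v&0xFF=09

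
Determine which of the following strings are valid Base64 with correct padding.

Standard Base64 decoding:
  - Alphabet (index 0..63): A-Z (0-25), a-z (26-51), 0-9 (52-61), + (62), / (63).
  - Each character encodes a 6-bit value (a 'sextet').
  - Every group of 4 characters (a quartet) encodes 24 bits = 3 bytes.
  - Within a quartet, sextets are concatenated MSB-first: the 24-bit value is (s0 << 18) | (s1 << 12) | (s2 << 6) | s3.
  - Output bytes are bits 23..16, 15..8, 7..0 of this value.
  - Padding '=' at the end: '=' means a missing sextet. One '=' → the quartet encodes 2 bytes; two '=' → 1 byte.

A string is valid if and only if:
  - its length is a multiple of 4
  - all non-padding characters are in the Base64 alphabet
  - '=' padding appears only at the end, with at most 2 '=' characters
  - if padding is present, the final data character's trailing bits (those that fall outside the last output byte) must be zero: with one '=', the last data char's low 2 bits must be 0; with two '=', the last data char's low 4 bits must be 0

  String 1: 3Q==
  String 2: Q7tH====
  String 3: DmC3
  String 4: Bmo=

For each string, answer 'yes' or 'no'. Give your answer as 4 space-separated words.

Answer: yes no yes yes

Derivation:
String 1: '3Q==' → valid
String 2: 'Q7tH====' → invalid (4 pad chars (max 2))
String 3: 'DmC3' → valid
String 4: 'Bmo=' → valid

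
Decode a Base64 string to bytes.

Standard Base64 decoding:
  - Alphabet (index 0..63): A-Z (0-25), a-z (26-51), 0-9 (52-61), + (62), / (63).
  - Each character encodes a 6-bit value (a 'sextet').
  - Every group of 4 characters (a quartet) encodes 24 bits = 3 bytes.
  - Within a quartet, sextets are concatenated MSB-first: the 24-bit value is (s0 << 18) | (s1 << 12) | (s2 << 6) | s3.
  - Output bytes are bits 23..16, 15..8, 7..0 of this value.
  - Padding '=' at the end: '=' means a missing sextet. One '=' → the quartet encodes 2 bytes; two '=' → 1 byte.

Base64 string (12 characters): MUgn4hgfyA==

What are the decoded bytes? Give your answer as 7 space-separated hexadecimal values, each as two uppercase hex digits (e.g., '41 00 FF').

After char 0 ('M'=12): chars_in_quartet=1 acc=0xC bytes_emitted=0
After char 1 ('U'=20): chars_in_quartet=2 acc=0x314 bytes_emitted=0
After char 2 ('g'=32): chars_in_quartet=3 acc=0xC520 bytes_emitted=0
After char 3 ('n'=39): chars_in_quartet=4 acc=0x314827 -> emit 31 48 27, reset; bytes_emitted=3
After char 4 ('4'=56): chars_in_quartet=1 acc=0x38 bytes_emitted=3
After char 5 ('h'=33): chars_in_quartet=2 acc=0xE21 bytes_emitted=3
After char 6 ('g'=32): chars_in_quartet=3 acc=0x38860 bytes_emitted=3
After char 7 ('f'=31): chars_in_quartet=4 acc=0xE2181F -> emit E2 18 1F, reset; bytes_emitted=6
After char 8 ('y'=50): chars_in_quartet=1 acc=0x32 bytes_emitted=6
After char 9 ('A'=0): chars_in_quartet=2 acc=0xC80 bytes_emitted=6
Padding '==': partial quartet acc=0xC80 -> emit C8; bytes_emitted=7

Answer: 31 48 27 E2 18 1F C8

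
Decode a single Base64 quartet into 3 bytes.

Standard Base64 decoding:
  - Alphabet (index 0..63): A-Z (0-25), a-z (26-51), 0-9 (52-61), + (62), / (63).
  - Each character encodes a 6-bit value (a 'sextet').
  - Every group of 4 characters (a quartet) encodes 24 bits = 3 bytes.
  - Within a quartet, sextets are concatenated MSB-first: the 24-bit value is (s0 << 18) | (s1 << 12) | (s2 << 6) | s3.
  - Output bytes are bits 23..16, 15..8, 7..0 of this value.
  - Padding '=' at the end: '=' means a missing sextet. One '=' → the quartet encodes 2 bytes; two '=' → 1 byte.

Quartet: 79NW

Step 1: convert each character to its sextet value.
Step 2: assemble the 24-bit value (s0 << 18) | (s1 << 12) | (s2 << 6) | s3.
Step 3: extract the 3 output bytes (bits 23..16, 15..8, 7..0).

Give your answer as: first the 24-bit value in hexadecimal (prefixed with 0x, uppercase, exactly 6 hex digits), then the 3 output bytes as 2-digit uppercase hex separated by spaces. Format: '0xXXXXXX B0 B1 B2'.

Sextets: 7=59, 9=61, N=13, W=22
24-bit: (59<<18) | (61<<12) | (13<<6) | 22
      = 0xEC0000 | 0x03D000 | 0x000340 | 0x000016
      = 0xEFD356
Bytes: (v>>16)&0xFF=EF, (v>>8)&0xFF=D3, v&0xFF=56

Answer: 0xEFD356 EF D3 56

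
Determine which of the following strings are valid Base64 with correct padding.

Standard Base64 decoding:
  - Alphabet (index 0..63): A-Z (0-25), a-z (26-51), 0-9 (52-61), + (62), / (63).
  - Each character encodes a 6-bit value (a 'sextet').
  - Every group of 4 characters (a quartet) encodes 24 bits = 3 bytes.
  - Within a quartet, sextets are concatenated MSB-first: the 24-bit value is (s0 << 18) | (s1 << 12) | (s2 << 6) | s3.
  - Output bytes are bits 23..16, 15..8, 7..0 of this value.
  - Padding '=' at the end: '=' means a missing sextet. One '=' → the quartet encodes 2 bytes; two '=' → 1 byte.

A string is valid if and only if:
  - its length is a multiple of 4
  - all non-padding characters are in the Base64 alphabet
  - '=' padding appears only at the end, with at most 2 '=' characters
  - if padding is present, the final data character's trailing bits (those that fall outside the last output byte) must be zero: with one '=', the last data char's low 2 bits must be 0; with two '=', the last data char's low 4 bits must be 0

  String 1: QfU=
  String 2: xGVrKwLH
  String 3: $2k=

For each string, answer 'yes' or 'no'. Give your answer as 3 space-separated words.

String 1: 'QfU=' → valid
String 2: 'xGVrKwLH' → valid
String 3: '$2k=' → invalid (bad char(s): ['$'])

Answer: yes yes no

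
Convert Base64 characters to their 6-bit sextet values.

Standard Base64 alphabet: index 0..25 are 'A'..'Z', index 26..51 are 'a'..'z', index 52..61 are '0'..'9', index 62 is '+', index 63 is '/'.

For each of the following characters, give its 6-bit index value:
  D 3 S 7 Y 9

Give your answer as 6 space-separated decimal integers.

Answer: 3 55 18 59 24 61

Derivation:
'D': A..Z range, ord('D') − ord('A') = 3
'3': 0..9 range, 52 + ord('3') − ord('0') = 55
'S': A..Z range, ord('S') − ord('A') = 18
'7': 0..9 range, 52 + ord('7') − ord('0') = 59
'Y': A..Z range, ord('Y') − ord('A') = 24
'9': 0..9 range, 52 + ord('9') − ord('0') = 61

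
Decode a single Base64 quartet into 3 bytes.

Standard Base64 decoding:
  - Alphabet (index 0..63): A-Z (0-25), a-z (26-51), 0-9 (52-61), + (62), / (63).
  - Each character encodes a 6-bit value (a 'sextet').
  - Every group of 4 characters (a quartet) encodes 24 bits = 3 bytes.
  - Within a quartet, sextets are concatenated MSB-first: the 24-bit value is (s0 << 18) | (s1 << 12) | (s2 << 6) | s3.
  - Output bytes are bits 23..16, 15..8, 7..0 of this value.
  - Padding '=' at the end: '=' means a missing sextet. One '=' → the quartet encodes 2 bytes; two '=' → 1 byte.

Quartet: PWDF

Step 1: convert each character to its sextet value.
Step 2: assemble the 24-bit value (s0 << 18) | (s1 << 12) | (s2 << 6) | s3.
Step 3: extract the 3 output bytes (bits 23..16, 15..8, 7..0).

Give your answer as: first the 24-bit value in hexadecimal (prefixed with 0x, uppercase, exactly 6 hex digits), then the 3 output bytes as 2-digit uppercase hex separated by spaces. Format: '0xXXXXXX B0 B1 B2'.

Answer: 0x3D60C5 3D 60 C5

Derivation:
Sextets: P=15, W=22, D=3, F=5
24-bit: (15<<18) | (22<<12) | (3<<6) | 5
      = 0x3C0000 | 0x016000 | 0x0000C0 | 0x000005
      = 0x3D60C5
Bytes: (v>>16)&0xFF=3D, (v>>8)&0xFF=60, v&0xFF=C5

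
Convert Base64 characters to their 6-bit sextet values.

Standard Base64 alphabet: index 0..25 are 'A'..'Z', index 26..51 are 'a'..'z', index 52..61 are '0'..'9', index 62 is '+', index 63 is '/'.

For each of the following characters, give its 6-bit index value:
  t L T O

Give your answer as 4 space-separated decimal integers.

Answer: 45 11 19 14

Derivation:
't': a..z range, 26 + ord('t') − ord('a') = 45
'L': A..Z range, ord('L') − ord('A') = 11
'T': A..Z range, ord('T') − ord('A') = 19
'O': A..Z range, ord('O') − ord('A') = 14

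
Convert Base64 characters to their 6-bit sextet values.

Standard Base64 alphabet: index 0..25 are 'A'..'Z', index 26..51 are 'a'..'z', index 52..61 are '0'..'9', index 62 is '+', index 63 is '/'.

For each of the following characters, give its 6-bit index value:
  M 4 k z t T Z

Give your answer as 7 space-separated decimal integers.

Answer: 12 56 36 51 45 19 25

Derivation:
'M': A..Z range, ord('M') − ord('A') = 12
'4': 0..9 range, 52 + ord('4') − ord('0') = 56
'k': a..z range, 26 + ord('k') − ord('a') = 36
'z': a..z range, 26 + ord('z') − ord('a') = 51
't': a..z range, 26 + ord('t') − ord('a') = 45
'T': A..Z range, ord('T') − ord('A') = 19
'Z': A..Z range, ord('Z') − ord('A') = 25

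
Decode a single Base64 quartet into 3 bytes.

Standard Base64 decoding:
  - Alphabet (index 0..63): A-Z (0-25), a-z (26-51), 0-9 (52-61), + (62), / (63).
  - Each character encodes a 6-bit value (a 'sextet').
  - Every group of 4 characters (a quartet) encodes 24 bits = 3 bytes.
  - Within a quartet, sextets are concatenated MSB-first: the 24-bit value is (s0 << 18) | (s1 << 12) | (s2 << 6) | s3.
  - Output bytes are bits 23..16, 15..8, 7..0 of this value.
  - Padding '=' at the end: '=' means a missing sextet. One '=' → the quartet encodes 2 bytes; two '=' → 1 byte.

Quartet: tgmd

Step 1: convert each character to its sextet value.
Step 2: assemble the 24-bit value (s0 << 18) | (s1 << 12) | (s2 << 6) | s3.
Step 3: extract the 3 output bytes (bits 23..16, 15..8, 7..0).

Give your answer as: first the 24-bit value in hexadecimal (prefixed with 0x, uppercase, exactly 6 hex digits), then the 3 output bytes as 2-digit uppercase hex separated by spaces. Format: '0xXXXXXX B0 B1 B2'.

Sextets: t=45, g=32, m=38, d=29
24-bit: (45<<18) | (32<<12) | (38<<6) | 29
      = 0xB40000 | 0x020000 | 0x000980 | 0x00001D
      = 0xB6099D
Bytes: (v>>16)&0xFF=B6, (v>>8)&0xFF=09, v&0xFF=9D

Answer: 0xB6099D B6 09 9D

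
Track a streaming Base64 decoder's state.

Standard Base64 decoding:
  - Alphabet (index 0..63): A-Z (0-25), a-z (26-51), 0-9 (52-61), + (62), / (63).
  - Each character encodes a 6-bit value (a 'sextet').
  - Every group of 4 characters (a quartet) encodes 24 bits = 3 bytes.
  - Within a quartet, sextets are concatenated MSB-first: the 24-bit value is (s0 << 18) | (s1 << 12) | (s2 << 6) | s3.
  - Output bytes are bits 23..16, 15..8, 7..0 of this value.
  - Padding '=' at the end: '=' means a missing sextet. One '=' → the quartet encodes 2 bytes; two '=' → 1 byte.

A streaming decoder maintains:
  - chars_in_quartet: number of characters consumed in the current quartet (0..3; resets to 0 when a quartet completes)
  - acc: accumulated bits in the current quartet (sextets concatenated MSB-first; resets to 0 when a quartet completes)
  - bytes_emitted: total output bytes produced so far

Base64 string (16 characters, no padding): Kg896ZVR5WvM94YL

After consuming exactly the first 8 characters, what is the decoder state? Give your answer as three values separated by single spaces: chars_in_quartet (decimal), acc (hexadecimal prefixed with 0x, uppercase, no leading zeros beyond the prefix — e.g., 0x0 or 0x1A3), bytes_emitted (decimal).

After char 0 ('K'=10): chars_in_quartet=1 acc=0xA bytes_emitted=0
After char 1 ('g'=32): chars_in_quartet=2 acc=0x2A0 bytes_emitted=0
After char 2 ('8'=60): chars_in_quartet=3 acc=0xA83C bytes_emitted=0
After char 3 ('9'=61): chars_in_quartet=4 acc=0x2A0F3D -> emit 2A 0F 3D, reset; bytes_emitted=3
After char 4 ('6'=58): chars_in_quartet=1 acc=0x3A bytes_emitted=3
After char 5 ('Z'=25): chars_in_quartet=2 acc=0xE99 bytes_emitted=3
After char 6 ('V'=21): chars_in_quartet=3 acc=0x3A655 bytes_emitted=3
After char 7 ('R'=17): chars_in_quartet=4 acc=0xE99551 -> emit E9 95 51, reset; bytes_emitted=6

Answer: 0 0x0 6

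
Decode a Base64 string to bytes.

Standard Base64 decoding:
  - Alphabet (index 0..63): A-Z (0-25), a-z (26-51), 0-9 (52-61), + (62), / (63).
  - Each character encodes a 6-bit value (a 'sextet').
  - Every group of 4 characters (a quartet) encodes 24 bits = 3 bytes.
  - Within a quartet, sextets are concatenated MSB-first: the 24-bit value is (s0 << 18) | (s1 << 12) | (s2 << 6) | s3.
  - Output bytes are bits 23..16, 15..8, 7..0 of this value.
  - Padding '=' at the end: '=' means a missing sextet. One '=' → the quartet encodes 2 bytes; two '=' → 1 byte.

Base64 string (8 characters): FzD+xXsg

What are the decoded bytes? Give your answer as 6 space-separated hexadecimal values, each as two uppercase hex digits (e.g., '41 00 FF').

Answer: 17 30 FE C5 7B 20

Derivation:
After char 0 ('F'=5): chars_in_quartet=1 acc=0x5 bytes_emitted=0
After char 1 ('z'=51): chars_in_quartet=2 acc=0x173 bytes_emitted=0
After char 2 ('D'=3): chars_in_quartet=3 acc=0x5CC3 bytes_emitted=0
After char 3 ('+'=62): chars_in_quartet=4 acc=0x1730FE -> emit 17 30 FE, reset; bytes_emitted=3
After char 4 ('x'=49): chars_in_quartet=1 acc=0x31 bytes_emitted=3
After char 5 ('X'=23): chars_in_quartet=2 acc=0xC57 bytes_emitted=3
After char 6 ('s'=44): chars_in_quartet=3 acc=0x315EC bytes_emitted=3
After char 7 ('g'=32): chars_in_quartet=4 acc=0xC57B20 -> emit C5 7B 20, reset; bytes_emitted=6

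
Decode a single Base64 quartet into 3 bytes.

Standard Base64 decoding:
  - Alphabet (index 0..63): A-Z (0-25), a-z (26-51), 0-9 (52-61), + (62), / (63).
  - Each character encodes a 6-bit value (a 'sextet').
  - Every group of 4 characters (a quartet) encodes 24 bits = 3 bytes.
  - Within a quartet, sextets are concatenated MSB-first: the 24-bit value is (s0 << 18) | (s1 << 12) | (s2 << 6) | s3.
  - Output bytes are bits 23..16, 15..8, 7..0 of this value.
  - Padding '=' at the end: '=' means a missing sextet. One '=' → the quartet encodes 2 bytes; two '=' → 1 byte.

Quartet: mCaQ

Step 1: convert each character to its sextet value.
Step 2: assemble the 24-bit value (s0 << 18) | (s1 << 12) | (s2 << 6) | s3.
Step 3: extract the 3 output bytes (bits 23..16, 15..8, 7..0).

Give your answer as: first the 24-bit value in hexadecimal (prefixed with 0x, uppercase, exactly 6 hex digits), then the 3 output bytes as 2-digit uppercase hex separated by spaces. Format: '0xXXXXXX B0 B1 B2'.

Sextets: m=38, C=2, a=26, Q=16
24-bit: (38<<18) | (2<<12) | (26<<6) | 16
      = 0x980000 | 0x002000 | 0x000680 | 0x000010
      = 0x982690
Bytes: (v>>16)&0xFF=98, (v>>8)&0xFF=26, v&0xFF=90

Answer: 0x982690 98 26 90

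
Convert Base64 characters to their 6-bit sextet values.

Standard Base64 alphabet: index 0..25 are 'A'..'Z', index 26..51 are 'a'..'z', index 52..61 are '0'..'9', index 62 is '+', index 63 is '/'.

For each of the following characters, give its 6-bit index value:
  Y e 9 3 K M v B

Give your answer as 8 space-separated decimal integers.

'Y': A..Z range, ord('Y') − ord('A') = 24
'e': a..z range, 26 + ord('e') − ord('a') = 30
'9': 0..9 range, 52 + ord('9') − ord('0') = 61
'3': 0..9 range, 52 + ord('3') − ord('0') = 55
'K': A..Z range, ord('K') − ord('A') = 10
'M': A..Z range, ord('M') − ord('A') = 12
'v': a..z range, 26 + ord('v') − ord('a') = 47
'B': A..Z range, ord('B') − ord('A') = 1

Answer: 24 30 61 55 10 12 47 1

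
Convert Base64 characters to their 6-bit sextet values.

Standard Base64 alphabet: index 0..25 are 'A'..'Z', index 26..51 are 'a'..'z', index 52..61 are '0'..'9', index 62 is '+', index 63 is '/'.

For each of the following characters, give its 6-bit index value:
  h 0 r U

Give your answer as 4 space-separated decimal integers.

'h': a..z range, 26 + ord('h') − ord('a') = 33
'0': 0..9 range, 52 + ord('0') − ord('0') = 52
'r': a..z range, 26 + ord('r') − ord('a') = 43
'U': A..Z range, ord('U') − ord('A') = 20

Answer: 33 52 43 20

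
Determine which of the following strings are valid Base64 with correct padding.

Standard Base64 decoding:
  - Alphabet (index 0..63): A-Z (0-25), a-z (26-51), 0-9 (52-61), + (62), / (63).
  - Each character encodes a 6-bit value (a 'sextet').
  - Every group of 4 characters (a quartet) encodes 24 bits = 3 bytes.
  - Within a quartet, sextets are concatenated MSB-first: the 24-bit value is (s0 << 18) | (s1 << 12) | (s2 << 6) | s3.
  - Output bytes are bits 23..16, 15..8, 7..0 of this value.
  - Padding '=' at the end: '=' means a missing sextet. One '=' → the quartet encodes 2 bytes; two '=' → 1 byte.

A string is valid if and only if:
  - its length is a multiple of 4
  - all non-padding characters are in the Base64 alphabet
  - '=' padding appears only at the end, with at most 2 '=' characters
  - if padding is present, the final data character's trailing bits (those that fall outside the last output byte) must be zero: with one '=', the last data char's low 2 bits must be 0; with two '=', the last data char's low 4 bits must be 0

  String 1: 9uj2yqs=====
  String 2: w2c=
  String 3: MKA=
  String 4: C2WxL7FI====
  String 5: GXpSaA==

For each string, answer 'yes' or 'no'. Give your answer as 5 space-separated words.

Answer: no yes yes no yes

Derivation:
String 1: '9uj2yqs=====' → invalid (5 pad chars (max 2))
String 2: 'w2c=' → valid
String 3: 'MKA=' → valid
String 4: 'C2WxL7FI====' → invalid (4 pad chars (max 2))
String 5: 'GXpSaA==' → valid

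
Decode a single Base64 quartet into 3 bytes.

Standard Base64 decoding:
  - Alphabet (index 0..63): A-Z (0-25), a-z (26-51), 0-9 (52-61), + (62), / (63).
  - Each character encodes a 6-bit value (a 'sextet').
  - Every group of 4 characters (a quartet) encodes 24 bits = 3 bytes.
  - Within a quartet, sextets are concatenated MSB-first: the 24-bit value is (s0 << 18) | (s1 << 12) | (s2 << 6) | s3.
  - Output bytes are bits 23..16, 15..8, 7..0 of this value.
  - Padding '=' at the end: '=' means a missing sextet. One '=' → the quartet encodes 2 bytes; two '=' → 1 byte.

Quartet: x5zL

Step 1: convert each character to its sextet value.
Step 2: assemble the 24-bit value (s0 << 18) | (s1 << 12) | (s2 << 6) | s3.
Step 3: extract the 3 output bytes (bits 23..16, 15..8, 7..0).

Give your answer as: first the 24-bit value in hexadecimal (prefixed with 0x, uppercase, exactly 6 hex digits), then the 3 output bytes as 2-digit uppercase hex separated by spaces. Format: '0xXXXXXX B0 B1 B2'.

Sextets: x=49, 5=57, z=51, L=11
24-bit: (49<<18) | (57<<12) | (51<<6) | 11
      = 0xC40000 | 0x039000 | 0x000CC0 | 0x00000B
      = 0xC79CCB
Bytes: (v>>16)&0xFF=C7, (v>>8)&0xFF=9C, v&0xFF=CB

Answer: 0xC79CCB C7 9C CB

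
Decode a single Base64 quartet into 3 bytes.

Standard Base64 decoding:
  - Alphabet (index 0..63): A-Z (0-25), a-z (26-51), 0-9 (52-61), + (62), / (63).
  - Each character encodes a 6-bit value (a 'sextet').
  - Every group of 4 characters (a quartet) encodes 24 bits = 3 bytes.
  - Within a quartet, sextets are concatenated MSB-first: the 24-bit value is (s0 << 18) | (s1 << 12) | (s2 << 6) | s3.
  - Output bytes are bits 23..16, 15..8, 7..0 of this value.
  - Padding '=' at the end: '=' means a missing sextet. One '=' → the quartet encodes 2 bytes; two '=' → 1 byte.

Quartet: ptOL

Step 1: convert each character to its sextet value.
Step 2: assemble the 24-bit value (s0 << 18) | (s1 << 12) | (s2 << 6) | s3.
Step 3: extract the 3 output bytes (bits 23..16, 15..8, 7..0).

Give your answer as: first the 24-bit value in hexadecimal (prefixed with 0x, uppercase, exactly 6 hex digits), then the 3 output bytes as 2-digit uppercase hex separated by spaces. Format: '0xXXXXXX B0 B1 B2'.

Answer: 0xA6D38B A6 D3 8B

Derivation:
Sextets: p=41, t=45, O=14, L=11
24-bit: (41<<18) | (45<<12) | (14<<6) | 11
      = 0xA40000 | 0x02D000 | 0x000380 | 0x00000B
      = 0xA6D38B
Bytes: (v>>16)&0xFF=A6, (v>>8)&0xFF=D3, v&0xFF=8B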